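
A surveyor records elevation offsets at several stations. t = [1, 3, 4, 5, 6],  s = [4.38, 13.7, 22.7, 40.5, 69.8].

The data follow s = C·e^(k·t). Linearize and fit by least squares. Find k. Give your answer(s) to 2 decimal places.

k = 0.55

Linearized form: ln s = k·t + ln C. From the 5 transformed points,
Σt = 19.0000, Σ(t)² = 87.0000, Σln s = 15.1637, Σt·ln s = 65.7990.
Normal system: [[87.0000, 19.0000]; [19.0000, 5]]·[k, ln C]ᵀ = [65.7990, 15.1637]ᵀ.
Δ = 87.0000·5 − (19.0000)² = 74.0000; k = (65.7990·5 − 19.0000·15.1637)/74.0000 = 0.55248, ln C = (87.0000·15.1637 − 19.0000·65.7990)/74.0000 = 0.93331.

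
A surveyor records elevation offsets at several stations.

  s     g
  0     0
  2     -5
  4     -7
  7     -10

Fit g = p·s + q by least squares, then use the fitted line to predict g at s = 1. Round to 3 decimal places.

ĝ = -2.430

Sums needed: Σs·s = 69, Σs = 13, Σ1 = 4.
Right-hand side: Σs·g = -108, Σg = -22.
det = 69·4 − 13² = 107.
p = ((-108)·4 − 13·(-22))/107 = -146/107; q = (69·(-22) − 13·(-108))/107 = -114/107.
At s = 1: ĝ = (-146/107)·(1) + (-114/107)·(1) = -260/107.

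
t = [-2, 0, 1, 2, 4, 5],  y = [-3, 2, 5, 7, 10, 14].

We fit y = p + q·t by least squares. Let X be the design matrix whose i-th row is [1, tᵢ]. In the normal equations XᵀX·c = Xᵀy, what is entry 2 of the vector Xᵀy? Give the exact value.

135

Entry 2 ↔ basis t, so (Xᵀy)_{2} = Σᵢ (t)·yᵢ = (-2)·(-3) + (0)·(2) + (1)·(5) + (2)·(7) + (4)·(10) + (5)·(14) = 135.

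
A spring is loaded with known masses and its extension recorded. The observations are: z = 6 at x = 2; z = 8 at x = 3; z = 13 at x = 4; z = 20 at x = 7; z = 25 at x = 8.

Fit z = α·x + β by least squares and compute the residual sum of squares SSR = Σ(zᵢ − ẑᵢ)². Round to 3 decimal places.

SSR = 3.851

Normal-equation sums: Σx·x = 142, Σx = 24, Σ1 = 5.
And Σx·z = 428, Σz = 72.
So MᵀM·[α, β]ᵀ = Mᵀz: [[142, 24]; [24, 5]]·[α, β]ᵀ = [428, 72]ᵀ.
Determinant 142·5 − 24² = 134.
α = (428·5 − 24·72)/134 = 206/67; β = (142·72 − 24·428)/134 = -24/67.
Residuals: 14/67, -58/67, 71/67, -78/67, 51/67; SSR = 258/67.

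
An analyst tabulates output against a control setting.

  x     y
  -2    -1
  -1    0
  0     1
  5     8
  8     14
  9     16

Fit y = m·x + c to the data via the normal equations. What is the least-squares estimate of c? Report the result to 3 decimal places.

c = 1.434

AᵀA·[m, c]ᵀ = Aᵀy reads: 175·m + 19·c = 298;  19·m + 6·c = 38.
Eliminating c: 6·(row 1) − 19·(row 2) gives 689·m = 6·298 − 19·38 = 1066, so m = 82/53.
Then c = (38 − 19·(82/53))/6 = 76/53.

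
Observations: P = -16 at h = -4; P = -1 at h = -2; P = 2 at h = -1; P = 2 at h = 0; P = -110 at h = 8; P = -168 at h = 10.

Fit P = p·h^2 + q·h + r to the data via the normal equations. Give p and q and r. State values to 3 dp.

Compute the Gram sums: Σh^2·h^2 = 14369, Σh^2·h = 1439, Σh^2 = 185, Σh·h = 185, Σh = 11, Σ1 = 6.
And Σh^2·P = -24098, Σh·P = -2496, ΣP = -291.
AᵀA·[p, q, r]ᵀ = AᵀP becomes [[14369, 1439, 185]; [1439, 185, 11]; [185, 11, 6]]·[p, q, r]ᵀ = [-24098, -2496, -291]ᵀ.
Row-reducing yields p = -1004291/655860, q = -1107619/655860, r = 98922/54655.

p = -1.531, q = -1.689, r = 1.810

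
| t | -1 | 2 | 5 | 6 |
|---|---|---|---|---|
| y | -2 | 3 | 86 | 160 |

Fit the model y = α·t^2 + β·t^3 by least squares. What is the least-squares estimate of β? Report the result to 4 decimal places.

Entries of AᵀA: Σt^2·t^2 = 1938, Σt^2·t^3 = 10932, Σt^3·t^3 = 62346.
And Σt^2·y = 7920, Σt^3·y = 45336.
Normal equations: [[1938, 10932]; [10932, 62346]]·[α, β]ᵀ = [7920, 45336]ᵀ.
det = 1938·62346 − 10932² = 1317924.
α = (7920·62346 − 10932·45336)/1317924 = -50912/36609; β = (1938·45336 − 10932·7920)/1317924 = 35548/36609.

β = 0.9710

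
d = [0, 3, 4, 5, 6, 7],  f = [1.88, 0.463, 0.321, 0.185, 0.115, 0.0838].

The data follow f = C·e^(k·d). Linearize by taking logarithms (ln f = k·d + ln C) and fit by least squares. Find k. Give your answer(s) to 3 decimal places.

k = -0.452

Let Y = ln f. Fitting Y = k·d + ln C by least squares:
Sums: Σd = 25.0000, Σ(d)² = 135.0000, Σln f = -7.6046, Σd·ln f = -45.6245.
Normal system: [[135.0000, 25.0000]; [25.0000, 6]]·[k, ln C]ᵀ = [-45.6245, -7.6046]ᵀ.
Solving (det = 185.0000): k = -0.45206, ln C = 0.61616.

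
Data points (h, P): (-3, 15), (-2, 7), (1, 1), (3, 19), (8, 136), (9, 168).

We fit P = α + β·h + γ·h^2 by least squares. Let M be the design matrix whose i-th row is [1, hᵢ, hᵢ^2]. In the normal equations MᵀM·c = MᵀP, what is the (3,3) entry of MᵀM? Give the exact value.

10836

Row 3 ↔ basis h^2, column 3 ↔ basis h^2, so (MᵀM)_{3,3} = Σᵢ (h^2)·(h^2) = (9)·(9) + (4)·(4) + (1)·(1) + (9)·(9) + (64)·(64) + (81)·(81) = 10836.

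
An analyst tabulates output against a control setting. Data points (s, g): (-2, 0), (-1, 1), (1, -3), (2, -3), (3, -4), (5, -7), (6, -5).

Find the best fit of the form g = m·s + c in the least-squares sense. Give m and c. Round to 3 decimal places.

Forming AᵀA = [[80, 14]; [14, 7]] and Aᵀg = [-87, -21]ᵀ gives AᵀA·[m, c]ᵀ = Aᵀg.
Eliminating c: 7·(row 1) − 14·(row 2) gives 364·m = 7·(-87) − 14·(-21) = -315, so m = -45/52.
Then c = ((-21) − 14·(-45/52))/7 = -33/26.

m = -0.865, c = -1.269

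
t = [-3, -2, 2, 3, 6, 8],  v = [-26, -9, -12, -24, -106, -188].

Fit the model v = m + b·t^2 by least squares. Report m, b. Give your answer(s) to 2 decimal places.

m = 1.43, b = -2.96

With design matrix M, MᵀM = [[6, 126]; [126, 5586]] and Mᵀv = [-365, -16382]ᵀ.
Determinant 6·5586 − 126² = 17640.
m = ((-365)·5586 − 126·(-16382))/17640 = 601/420; b = (6·(-16382) − 126·(-365))/17640 = -8717/2940.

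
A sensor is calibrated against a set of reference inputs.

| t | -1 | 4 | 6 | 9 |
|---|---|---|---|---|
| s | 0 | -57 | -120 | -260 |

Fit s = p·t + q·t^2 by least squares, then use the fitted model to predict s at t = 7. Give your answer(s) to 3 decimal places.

The normal system AᵀA·[p, q]ᵀ = Aᵀs is [[134, 1008]; [1008, 8114]]·[p, q]ᵀ = [-3288, -26292]ᵀ.
det = 134·8114 − 1008² = 71212.
p = ((-3288)·8114 − 1008·(-26292))/71212 = -44124/17803; q = (134·(-26292) − 1008·(-3288))/71212 = -52206/17803.
At t = 7: ŝ = (-44124/17803)·(7) + (-52206/17803)·(49) = -2866962/17803.

ŝ = -161.038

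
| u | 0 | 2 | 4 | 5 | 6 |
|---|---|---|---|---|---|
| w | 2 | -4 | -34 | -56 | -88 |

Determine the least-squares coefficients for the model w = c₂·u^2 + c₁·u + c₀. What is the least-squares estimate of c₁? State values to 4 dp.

Normal-equation sums: Σu^2·u^2 = 2193, Σu^2·u = 413, Σu^2 = 81, Σu·u = 81, Σu = 17, Σ1 = 5.
For Aᵀw: Σu^2·w = -5128, Σu·w = -952, Σw = -180.
Normal equations: [[2193, 413, 81]; [413, 81, 17]; [81, 17, 5]]·[c₂, c₁, c₀]ᵀ = [-5128, -952, -180]ᵀ.
Inverting the 3×3 Gram matrix, [c₂, c₁, c₀]ᵀ = [-1417/469, 1531/469, 866/469]ᵀ.

c₁ = 3.2644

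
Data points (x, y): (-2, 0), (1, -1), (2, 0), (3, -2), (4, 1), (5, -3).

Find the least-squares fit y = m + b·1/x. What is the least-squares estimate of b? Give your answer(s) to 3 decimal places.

b = -0.448

Setting ∂/∂m … = 0 gives: 6·m + (107/60)·b = -5;  (107/60)·m + (6169/3600)·b = -121/60.
(Σ1 = 6, Σ1/x = 107/60, Σ1/x·1/x = 6169/3600, Σy = -5, Σ1/x·y = -121/60.)
det = 6·(6169/3600) − (107/60)² = 5113/720.
m = ((-5)·(6169/3600) − (107/60)·(-121/60))/(5113/720) = -17898/25565; b = (6·(-121/60) − (107/60)·(-5))/(5113/720) = -2292/5113.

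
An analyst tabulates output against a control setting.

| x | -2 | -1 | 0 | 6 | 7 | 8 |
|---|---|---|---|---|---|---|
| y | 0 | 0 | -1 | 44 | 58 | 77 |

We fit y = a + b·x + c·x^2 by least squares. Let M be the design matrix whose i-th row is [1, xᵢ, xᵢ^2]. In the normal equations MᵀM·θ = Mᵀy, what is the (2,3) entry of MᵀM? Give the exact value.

1062

Row 2 ↔ basis x, column 3 ↔ basis x^2, so (MᵀM)_{2,3} = Σᵢ (x)·(x^2) = (-2)·(4) + (-1)·(1) + (0)·(0) + (6)·(36) + (7)·(49) + (8)·(64) = 1062.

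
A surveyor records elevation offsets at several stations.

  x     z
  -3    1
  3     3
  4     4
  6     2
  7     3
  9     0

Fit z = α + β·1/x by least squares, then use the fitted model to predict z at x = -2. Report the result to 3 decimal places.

Forming MᵀM = [[6, 169/252]; [169/252, 21925/63504]] and Mᵀz = [13, 17/7]ᵀ gives MᵀM·[α, β]ᵀ = Mᵀz.
Eliminating β: (21925/63504)·(row 1) − (169/252)·(row 2) gives (102989/63504)·α = (21925/63504)·13 − (169/252)·(17/7) = 181597/63504, so α = 181597/102989.
Then β = ((17/7) − (169/252)·(181597/102989))/(21925/63504) = 371700/102989.
At x = -2: ẑ = (181597/102989)·(1) + (371700/102989)·(-1/2) = -4253/102989.

ẑ = -0.041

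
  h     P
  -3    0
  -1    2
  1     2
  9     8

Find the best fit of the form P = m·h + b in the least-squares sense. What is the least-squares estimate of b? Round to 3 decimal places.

Forming AᵀA = [[92, 6]; [6, 4]] and AᵀP = [72, 12]ᵀ gives AᵀA·[m, b]ᵀ = AᵀP.
Determinant 92·4 − 6² = 332.
m = (72·4 − 6·12)/332 = 54/83; b = (92·12 − 6·72)/332 = 168/83.

b = 2.024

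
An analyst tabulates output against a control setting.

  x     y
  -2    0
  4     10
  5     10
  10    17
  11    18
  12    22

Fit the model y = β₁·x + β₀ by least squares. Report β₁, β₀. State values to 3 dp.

β₁ = 1.456, β₀ = 3.128

Entries of MᵀM: Σx·x = 410, Σx = 40, Σ1 = 6.
Moment sums: Σx·y = 722, Σy = 77.
Δ = 410·6 − 40² = 860.
β₁ = (722·6 − 40·77)/860 = 313/215; β₀ = (410·77 − 40·722)/860 = 269/86.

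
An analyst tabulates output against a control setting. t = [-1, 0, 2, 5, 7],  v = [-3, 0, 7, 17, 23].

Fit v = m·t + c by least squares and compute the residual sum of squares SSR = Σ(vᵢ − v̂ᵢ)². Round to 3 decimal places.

SSR = 0.261

Forming AᵀA = [[79, 13]; [13, 5]] and Aᵀv = [263, 44]ᵀ gives AᵀA·[m, c]ᵀ = Aᵀv.
Eliminating c: 5·(row 1) − 13·(row 2) gives 226·m = 5·263 − 13·44 = 743, so m = 743/226.
Then c = (44 − 13·(743/226))/5 = 57/226.
Residuals: 4/113, -57/226, 39/226, 35/113, -30/113; SSR = 59/226.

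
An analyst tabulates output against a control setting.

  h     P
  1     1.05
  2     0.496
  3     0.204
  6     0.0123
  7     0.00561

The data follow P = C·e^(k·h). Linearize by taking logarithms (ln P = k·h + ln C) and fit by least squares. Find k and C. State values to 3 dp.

Let Y = ln P. Fitting Y = k·h + ln C by least squares:
AᵀA = [[99.0000, 19.0000]; [19.0000, 5]], rhs = [-68.7938, -11.8234]ᵀ  (here Σh = 19.0000, Σ(h)² = 99.0000, Σln P = -11.8234, Σh·ln P = -68.7938).
Slope k = (n·Σh·ln P − Σh·Σln P)/(n·Σ(h)² − (Σh)²) = (5·-68.7938 − 19.0000·-11.8234)/134.0000 = -0.89048; ln C = (Σln P − k·Σh)/n = 1.01916, so C = exp(1.01916) = 2.77088.

k = -0.890, C = 2.771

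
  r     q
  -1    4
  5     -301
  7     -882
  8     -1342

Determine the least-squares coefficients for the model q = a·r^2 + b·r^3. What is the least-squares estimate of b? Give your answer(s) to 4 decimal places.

b = -2.9722

Compute the Gram sums: Σr^2·r^2 = 7123, Σr^2·r^3 = 52699, Σr^3·r^3 = 395419.
Moment sums: Σr^2·q = -136627, Σr^3·q = -1027259.
AᵀA·[a, b]ᵀ = Aᵀq becomes [[7123, 52699]; [52699, 395419]]·[a, b]ᵀ = [-136627, -1027259]ᵀ.
Eliminating b: 395419·(row 1) − 52699·(row 2) gives 39384936·a = 395419·(-136627) − 52699·(-1027259) = 110610328, so a = 13826291/4923117.
Then b = ((-1027259) − 52699·(13826291/4923117))/395419 = -14632448/4923117.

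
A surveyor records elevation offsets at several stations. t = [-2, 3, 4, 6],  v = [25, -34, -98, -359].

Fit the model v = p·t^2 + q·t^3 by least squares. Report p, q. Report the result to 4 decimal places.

Setting ∂/∂p … = 0 gives: 1649·p + 9011·q = -14698;  9011·p + 51545·q = -84934.
Eliminating q: 51545·(row 1) − 9011·(row 2) gives 3799584·p = 51545·(-14698) − 9011·(-84934) = 7731864, so p = 107387/52772.
Then q = ((-84934) − 9011·(107387/52772))/51545 = -105729/52772.

p = 2.0349, q = -2.0035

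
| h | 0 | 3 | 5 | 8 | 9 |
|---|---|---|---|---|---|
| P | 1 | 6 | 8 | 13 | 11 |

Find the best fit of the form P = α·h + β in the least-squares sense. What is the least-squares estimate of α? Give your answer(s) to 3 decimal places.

α = 1.222

Entries of AᵀA: Σh·h = 179, Σh = 25, Σ1 = 5.
And Σh·P = 261, ΣP = 39.
Δ = 179·5 − 25² = 270.
α = (261·5 − 25·39)/270 = 11/9; β = (179·39 − 25·261)/270 = 76/45.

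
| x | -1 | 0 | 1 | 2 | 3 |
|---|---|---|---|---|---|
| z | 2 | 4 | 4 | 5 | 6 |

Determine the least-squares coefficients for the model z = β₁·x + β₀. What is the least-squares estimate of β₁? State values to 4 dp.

β₁ = 0.9000

Sums needed: Σx·x = 15, Σx = 5, Σ1 = 5.
Moment sums: Σx·z = 30, Σz = 21.
Normal equations: [[15, 5]; [5, 5]]·[β₁, β₀]ᵀ = [30, 21]ᵀ.
Determinant 15·5 − 5² = 50.
β₁ = (30·5 − 5·21)/50 = 9/10; β₀ = (15·21 − 5·30)/50 = 33/10.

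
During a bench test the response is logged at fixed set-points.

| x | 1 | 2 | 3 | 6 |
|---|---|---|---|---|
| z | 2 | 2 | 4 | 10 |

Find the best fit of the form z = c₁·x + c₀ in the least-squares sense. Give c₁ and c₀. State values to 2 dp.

c₁ = 1.71, c₀ = -0.64

Sums needed: Σx·x = 50, Σx = 12, Σ1 = 4.
For Mᵀz: Σx·z = 78, Σz = 18.
Δ = 50·4 − 12² = 56.
c₁ = (78·4 − 12·18)/56 = 12/7; c₀ = (50·18 − 12·78)/56 = -9/14.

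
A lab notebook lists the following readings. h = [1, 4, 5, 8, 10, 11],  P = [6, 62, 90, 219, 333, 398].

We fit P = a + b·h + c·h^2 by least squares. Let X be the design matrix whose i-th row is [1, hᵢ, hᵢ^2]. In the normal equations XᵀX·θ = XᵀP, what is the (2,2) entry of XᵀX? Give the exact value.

327

Row 2 ↔ basis h, column 2 ↔ basis h, so (XᵀX)_{2,2} = Σᵢ (h)·(h) = (1)·(1) + (4)·(4) + (5)·(5) + (8)·(8) + (10)·(10) + (11)·(11) = 327.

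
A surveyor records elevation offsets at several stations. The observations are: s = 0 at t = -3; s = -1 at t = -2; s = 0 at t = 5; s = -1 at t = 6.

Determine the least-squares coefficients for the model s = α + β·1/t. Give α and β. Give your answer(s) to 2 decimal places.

α = -0.47, β = 0.27

Entries of XᵀX: Σ1 = 4, Σ1/t = -7/15, Σ1/t·1/t = 193/450.
Moment sums: Σs = -2, Σ1/t·s = 1/3.
Determinant 4·(193/450) − (-7/15)² = 337/225.
α = ((-2)·(193/450) − (-7/15)·(1/3))/(337/225) = -158/337; β = (4·(1/3) − (-7/15)·(-2))/(337/225) = 90/337.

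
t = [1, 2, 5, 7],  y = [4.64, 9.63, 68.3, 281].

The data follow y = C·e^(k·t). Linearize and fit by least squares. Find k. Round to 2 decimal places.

Taking logs, ln y = k·t + ln C, so regress ln y on t.
Σt = 15.0000, Σ(t)² = 79.0000, Σln y = 13.6619, Σt·ln y = 66.6525.
Equations: 79.0000·k + 15.0000·ln C = 66.6525;  15.0000·k + 4·ln C = 13.6619.
Solving (det = 91.0000): k = 0.67783, ln C = 0.87362.

k = 0.68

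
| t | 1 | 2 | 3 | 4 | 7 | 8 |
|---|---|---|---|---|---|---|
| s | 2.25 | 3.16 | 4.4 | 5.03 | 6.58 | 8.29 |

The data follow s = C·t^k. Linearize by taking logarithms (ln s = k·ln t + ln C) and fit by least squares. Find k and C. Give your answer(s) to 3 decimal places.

k = 0.604, C = 2.192

With ln sᵢ as the transformed response and ln tᵢ as the regressor:
Σln t = 7.2034, Σ(ln t)² = 11.7199, Σln s = 9.0576, Σln t·ln s = 12.7290.
Equations: 11.7199·k + 7.2034·ln C = 12.7290;  7.2034·k + 6·ln C = 9.0576.
Δ = 11.7199·6 − (7.2034)² = 18.4301; k = (12.7290·6 − 7.2034·9.0576)/18.4301 = 0.60380, ln C = (11.7199·9.0576 − 7.2034·12.7290)/18.4301 = 0.78470, so C = exp(0.78470) = 2.19175.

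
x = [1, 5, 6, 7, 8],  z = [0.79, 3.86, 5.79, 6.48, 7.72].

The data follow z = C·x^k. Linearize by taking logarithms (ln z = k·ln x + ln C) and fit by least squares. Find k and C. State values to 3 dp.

Linearized form: ln z = k·ln x + ln C. From the 5 transformed points,
Σln x = 7.4265, Σ(ln x)² = 13.9113, Σln z = 6.7836, Σln x·ln z = 13.2067.
Normal system: [[13.9113, 7.4265]; [7.4265, 5]]·[k, ln C]ᵀ = [13.2067, 6.7836]ᵀ.
Slope k = (n·Σln x·ln z − Σln x·Σln z)/(n·Σ(ln x)² − (Σln x)²) = (5·13.2067 − 7.4265·6.7836)/14.4030 = 1.08691; ln C = (Σln z − k·Σln x)/n = -0.25768, so C = exp(-0.25768) = 0.77284.

k = 1.087, C = 0.773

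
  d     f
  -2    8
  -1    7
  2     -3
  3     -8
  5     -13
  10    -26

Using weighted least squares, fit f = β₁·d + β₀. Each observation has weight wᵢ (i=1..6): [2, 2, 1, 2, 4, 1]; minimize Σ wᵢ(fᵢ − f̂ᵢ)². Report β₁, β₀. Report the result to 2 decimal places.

With design matrix X, XᵀWX = [[232, 32]; [32, 12]] and XᵀWf = [-620, -67]ᵀ.
Eliminating β₀: 12·(row 1) − 32·(row 2) gives 1760·β₁ = 12·(-620) − 32·(-67) = -5296, so β₁ = -331/110.
Then β₀ = ((-67) − 32·(-331/110))/12 = 537/220.

β₁ = -3.01, β₀ = 2.44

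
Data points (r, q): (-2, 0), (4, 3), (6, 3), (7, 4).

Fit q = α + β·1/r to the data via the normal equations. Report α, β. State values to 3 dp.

With design matrix A, AᵀA = [[4, 5/84]; [5/84, 2545/7056]] and Aᵀq = [10, 51/28]ᵀ.
Eliminating β: (2545/7056)·(row 1) − (5/84)·(row 2) gives (3385/2352)·α = (2545/7056)·10 − (5/84)·(51/28) = 24685/7056, so α = 4937/2031.
Then β = ((51/28) − (5/84)·(4937/2031))/(2545/7056) = 15736/3385.

α = 2.431, β = 4.649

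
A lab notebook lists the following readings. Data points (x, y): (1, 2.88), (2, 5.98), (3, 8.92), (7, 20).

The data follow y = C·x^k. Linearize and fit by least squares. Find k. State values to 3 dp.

k = 0.994

Taking logs, ln y = k·ln x + ln C, so regress ln y on ln x.
Over the data: Σln x = 3.7377, Σ(ln x)² = 5.4740, Σln y = 8.0302, Σln x·ln y = 9.4732.
Normal system: [[5.4740, 3.7377]; [3.7377, 4]]·[k, ln C]ᵀ = [9.4732, 8.0302]ᵀ.
Solving (det = 7.9257): k = 0.99401, ln C = 1.07874.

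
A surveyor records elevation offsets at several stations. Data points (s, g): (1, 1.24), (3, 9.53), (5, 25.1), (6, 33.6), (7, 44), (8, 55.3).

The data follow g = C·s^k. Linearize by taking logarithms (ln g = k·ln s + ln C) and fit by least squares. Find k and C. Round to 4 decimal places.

Let Y = ln g. Fitting Y = k·ln s + ln C by least squares:
Σln s = 8.5252, Σ(ln s)² = 15.1183, Σln g = 17.0039, Σln s·ln g = 29.6690.
Equations: 15.1183·k + 8.5252·ln C = 29.6690;  8.5252·k + 6·ln C = 17.0039.
Δ = 15.1183·6 − (8.5252)² = 18.0313; k = (29.6690·6 − 8.5252·17.0039)/18.0313 = 1.83307, ln C = (15.1183·17.0039 − 8.5252·29.6690)/18.0313 = 0.22945, so C = exp(0.22945) = 1.25790.

k = 1.8331, C = 1.2579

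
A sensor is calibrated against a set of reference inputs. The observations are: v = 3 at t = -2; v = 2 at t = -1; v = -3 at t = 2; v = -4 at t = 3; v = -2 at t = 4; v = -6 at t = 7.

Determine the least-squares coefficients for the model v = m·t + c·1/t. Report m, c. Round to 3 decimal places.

m = -0.790, c = -1.743

AᵀA·[m, c]ᵀ = Aᵀv reads: 83·m + 6·c = -76;  6·m + (11953/7056)·c = -323/42.
Δ = 83·(11953/7056) − 6² = 738083/7056.
m = ((-76)·(11953/7056) − 6·(-323/42))/(738083/7056) = -582844/738083; c = (83·(-323/42) − 6·(-76))/(738083/7056) = -1286376/738083.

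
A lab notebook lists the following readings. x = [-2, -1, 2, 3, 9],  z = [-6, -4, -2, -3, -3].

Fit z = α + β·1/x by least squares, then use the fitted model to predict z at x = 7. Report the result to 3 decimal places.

ẑ = -3.166

Entries of MᵀM: Σ1 = 5, Σ1/x = -5/9, Σ1/x·1/x = 263/162.
Moment sums: Σz = -18, Σ1/x·z = 14/3.
MᵀM·[α, β]ᵀ = Mᵀz becomes [[5, -5/9]; [-5/9, 263/162]]·[α, β]ᵀ = [-18, 14/3]ᵀ.
det = 5·(263/162) − (-5/9)² = 1265/162.
α = ((-18)·(263/162) − (-5/9)·(14/3))/(1265/162) = -4314/1265; β = (5·(14/3) − (-5/9)·(-18))/(1265/162) = 432/253.
At x = 7: ẑ = (-4314/1265)·(1) + (432/253)·(1/7) = -28038/8855.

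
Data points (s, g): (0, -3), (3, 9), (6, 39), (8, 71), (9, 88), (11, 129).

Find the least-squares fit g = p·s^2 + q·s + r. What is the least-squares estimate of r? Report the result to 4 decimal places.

r = -3.2857

From the data, Σs^2·s^2 = 26675, Σs^2·s = 2815, Σs^2 = 311, Σs·s = 311, Σs = 37, Σ1 = 6.
For Xᵀg: Σs^2·g = 28766, Σs·g = 3040, Σg = 333.
Normal equations: [[26675, 2815, 311]; [2815, 311, 37]; [311, 37, 6]]·[p, q, r]ᵀ = [28766, 3040, 333]ᵀ.
Solving the 3×3 system (Gaussian elimination) gives p = 1214/1239, q = 1607/1239, r = -23/7.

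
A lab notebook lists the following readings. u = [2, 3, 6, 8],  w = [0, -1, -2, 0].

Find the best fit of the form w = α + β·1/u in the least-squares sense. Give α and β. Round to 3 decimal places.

α = -1.315, β = 2.010

Forming AᵀA = [[4, 9/8]; [9/8, 233/576]] and Aᵀw = [-3, -2/3]ᵀ gives AᵀA·[α, β]ᵀ = Aᵀw.
Δ = 4·(233/576) − (9/8)² = 203/576.
α = ((-3)·(233/576) − (9/8)·(-2/3))/(203/576) = -267/203; β = (4·(-2/3) − (9/8)·(-3))/(203/576) = 408/203.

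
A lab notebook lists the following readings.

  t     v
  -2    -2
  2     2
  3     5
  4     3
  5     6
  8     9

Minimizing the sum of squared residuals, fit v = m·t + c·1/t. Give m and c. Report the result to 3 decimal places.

m = 1.123, c = 0.009

Compute the Gram sums: Σt·t = 122, Σt·1/t = 6, Σ1/t·1/t = 10501/14400.
For Mᵀv: Σt·v = 137, Σ1/t·v = 809/120.
Normal equations: [[122, 6]; [6, 10501/14400]]·[m, c]ᵀ = [137, 809/120]ᵀ.
Eliminating c: (10501/14400)·(row 1) − 6·(row 2) gives (381361/7200)·m = (10501/14400)·137 − 6·(809/120) = 856157/14400, so m = 856157/762722.
Then c = ((809/120) − 6·(856157/762722))/(10501/14400) = 3480/381361.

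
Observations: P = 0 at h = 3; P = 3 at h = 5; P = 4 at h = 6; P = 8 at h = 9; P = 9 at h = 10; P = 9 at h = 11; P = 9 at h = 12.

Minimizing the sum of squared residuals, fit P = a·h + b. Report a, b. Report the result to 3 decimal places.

Compute the Gram sums: Σh·h = 516, Σh = 56, Σ1 = 7.
And Σh·P = 408, ΣP = 42.
Normal equations: [[516, 56]; [56, 7]]·[a, b]ᵀ = [408, 42]ᵀ.
Eliminating b: 7·(row 1) − 56·(row 2) gives 476·a = 7·408 − 56·42 = 504, so a = 18/17.
Then b = (42 − 56·(18/17))/7 = -42/17.

a = 1.059, b = -2.471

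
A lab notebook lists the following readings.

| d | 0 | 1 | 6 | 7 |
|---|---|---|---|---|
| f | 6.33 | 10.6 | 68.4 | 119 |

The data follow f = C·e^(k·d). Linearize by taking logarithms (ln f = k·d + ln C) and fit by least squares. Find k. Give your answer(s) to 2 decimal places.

k = 0.40

With ln fᵢ as the transformed response and dᵢ as the regressor:
AᵀA = [[86.0000, 14.0000]; [14.0000, 4]], rhs = [61.1670, 13.2107]ᵀ  (here Σd = 14.0000, Σ(d)² = 86.0000, Σln f = 13.2107, Σd·ln f = 61.1670).
Slope k = (n·Σd·ln f − Σd·Σln f)/(n·Σ(d)² − (Σd)²) = (4·61.1670 − 14.0000·13.2107)/148.0000 = 0.40350; ln C = (Σln f − k·Σd)/n = 1.89040.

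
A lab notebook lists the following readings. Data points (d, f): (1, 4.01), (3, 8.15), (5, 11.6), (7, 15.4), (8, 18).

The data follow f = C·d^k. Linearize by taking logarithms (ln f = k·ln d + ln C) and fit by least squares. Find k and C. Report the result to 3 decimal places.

With ln fᵢ as the transformed response and ln dᵢ as the regressor:
Σln d = 6.7334, Σ(ln d)² = 11.9079, Σln f = 11.5626, Σln d·ln f = 17.5808.
Equations: 11.9079·k + 6.7334·ln C = 17.5808;  6.7334·k + 5·ln C = 11.5626.
Solving (det = 14.2007): k = 0.70763, ln C = 1.35956, so C = exp(1.35956) = 3.89446.

k = 0.708, C = 3.894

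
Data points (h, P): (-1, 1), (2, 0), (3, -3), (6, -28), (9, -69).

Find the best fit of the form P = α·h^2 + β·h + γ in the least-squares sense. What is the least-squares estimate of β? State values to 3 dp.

The normal system AᵀA·[α, β, γ]ᵀ = AᵀP is [[7955, 979, 131]; [979, 131, 19]; [131, 19, 5]]·[α, β, γ]ᵀ = [-6623, -799, -99]ᵀ.
Solving the 3×3 system (Gaussian elimination) gives α = -581/597, β = 154/199, γ = 1646/597.

β = 0.774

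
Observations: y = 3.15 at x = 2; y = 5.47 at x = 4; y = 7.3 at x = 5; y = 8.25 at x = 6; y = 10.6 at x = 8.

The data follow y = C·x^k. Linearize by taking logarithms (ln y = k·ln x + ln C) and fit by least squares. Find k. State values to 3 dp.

k = 0.885

Let Y = ln y. Fitting Y = k·ln x + ln C by least squares:
Sums: Σln x = 7.5601, Σ(ln x)² = 12.5270, Σln y = 9.3056, Σln x·ln y = 15.0406.
Normal system: [[12.5270, 7.5601]; [7.5601, 5]]·[k, ln C]ᵀ = [15.0406, 9.3056]ᵀ.
Slope k = (n·Σln x·ln y − Σln x·Σln y)/(n·Σ(ln x)² − (Σln x)²) = (5·15.0406 − 7.5601·9.3056)/5.4804 = 0.88533; ln C = (Σln y − k·Σln x)/n = 0.52250.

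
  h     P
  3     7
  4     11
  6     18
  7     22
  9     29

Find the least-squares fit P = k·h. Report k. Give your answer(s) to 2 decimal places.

k = 3.08

Compute the Gram sums: Σh·h = 191.
Right-hand side: Σh·P = 588.
Normal equations: [[191]]·[k]ᵀ = [588]ᵀ.
k = 588/191 = 3.07853.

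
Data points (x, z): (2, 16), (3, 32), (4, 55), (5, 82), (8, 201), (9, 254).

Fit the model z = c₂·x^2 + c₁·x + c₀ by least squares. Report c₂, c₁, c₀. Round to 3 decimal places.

Normal-equation sums: Σx^2·x^2 = 11635, Σx^2·x = 1465, Σx^2 = 199, Σx·x = 199, Σx = 31, Σ1 = 6.
Right-hand side: Σx^2·z = 36720, Σx·z = 4652, Σz = 640.
So MᵀM·[c₂, c₁, c₀]ᵀ = Mᵀz: [[11635, 1465, 199]; [1465, 199, 31]; [199, 31, 6]]·[c₂, c₁, c₀]ᵀ = [36720, 4652, 640]ᵀ.
Solving the 3×3 system (Gaussian elimination) gives c₂ = 20957/7044, c₁ = 8287/7044, c₀ = 2245/1174.

c₂ = 2.975, c₁ = 1.176, c₀ = 1.912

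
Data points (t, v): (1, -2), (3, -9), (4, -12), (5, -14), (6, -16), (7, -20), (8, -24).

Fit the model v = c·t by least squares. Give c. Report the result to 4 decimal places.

c = -2.8750

Sums needed: Σt·t = 200.
For Mᵀv: Σt·v = -575.
So MᵀM·[c]ᵀ = Mᵀv: [[200]]·[c]ᵀ = [-575]ᵀ.
Hence c = -575 / 200 ≈ -2.875.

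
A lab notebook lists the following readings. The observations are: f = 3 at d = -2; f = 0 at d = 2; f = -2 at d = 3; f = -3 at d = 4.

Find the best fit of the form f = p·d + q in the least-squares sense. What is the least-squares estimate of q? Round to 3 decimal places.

q = 1.229

Compute the Gram sums: Σd·d = 33, Σd = 7, Σ1 = 4.
And Σd·f = -24, Σf = -2.
Normal equations: [[33, 7]; [7, 4]]·[p, q]ᵀ = [-24, -2]ᵀ.
det = 33·4 − 7² = 83.
p = ((-24)·4 − 7·(-2))/83 = -82/83; q = (33·(-2) − 7·(-24))/83 = 102/83.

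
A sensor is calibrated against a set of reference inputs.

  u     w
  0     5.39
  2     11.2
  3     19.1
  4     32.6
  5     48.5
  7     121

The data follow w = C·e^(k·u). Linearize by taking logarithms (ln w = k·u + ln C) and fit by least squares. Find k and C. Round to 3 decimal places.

Linearized form: ln w = k·u + ln C. From the 6 transformed points,
Σu = 21.0000, Σ(u)² = 103.0000, Σln w = 19.2118, Σu·ln w = 80.5965.
Equations: 103.0000·k + 21.0000·ln C = 80.5965;  21.0000·k + 6·ln C = 19.2118.
Slope k = (n·Σu·ln w − Σu·Σln w)/(n·Σ(u)² − (Σu)²) = (6·80.5965 − 21.0000·19.2118)/177.0000 = 0.45272; ln C = (Σln w − k·Σu)/n = 1.61746, so C = exp(1.61746) = 5.04027.

k = 0.453, C = 5.040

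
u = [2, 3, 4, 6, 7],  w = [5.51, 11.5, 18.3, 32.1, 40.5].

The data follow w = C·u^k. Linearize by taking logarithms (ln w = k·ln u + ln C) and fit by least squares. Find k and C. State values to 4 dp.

With ln wᵢ as the transformed response and ln uᵢ as the regressor:
AᵀA = [[10.6062, 6.9157]; [6.9157, 5]], rhs = [21.3137, 14.2260]ᵀ  (here Σln u = 6.9157, Σ(ln u)² = 10.6062, Σln w = 14.2260, Σln u·ln w = 21.3137).
Solving (det = 5.2037): k = 1.57302, ln C = 0.66949, so C = exp(0.66949) = 1.95323.

k = 1.5730, C = 1.9532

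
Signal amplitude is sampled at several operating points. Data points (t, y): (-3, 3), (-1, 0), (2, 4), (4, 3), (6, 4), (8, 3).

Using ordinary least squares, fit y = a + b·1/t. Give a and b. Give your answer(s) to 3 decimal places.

The normal system XᵀX·[a, b]ᵀ = Xᵀy is [[6, -7/24]; [-7/24, 845/576]]·[a, b]ᵀ = [17, 67/24]ᵀ.
det = 6·(845/576) − (-7/24)² = 5021/576.
a = (17·(845/576) − (-7/24)·(67/24))/(5021/576) = 14834/5021; b = (6·(67/24) − (-7/24)·17)/(5021/576) = 12504/5021.

a = 2.954, b = 2.490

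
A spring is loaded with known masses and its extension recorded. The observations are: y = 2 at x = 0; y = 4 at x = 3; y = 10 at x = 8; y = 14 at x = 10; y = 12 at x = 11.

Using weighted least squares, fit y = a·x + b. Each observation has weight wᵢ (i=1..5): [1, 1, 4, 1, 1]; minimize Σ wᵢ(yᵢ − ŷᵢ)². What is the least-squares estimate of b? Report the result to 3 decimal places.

b = 1.553

Setting ∂/∂a … = 0 gives: 486·a + 56·b = 604;  56·a + 8·b = 72.
(Σwᵢ·x·x = 486, Σwᵢ·x = 56, Σwᵢ·1 = 8, Σwᵢ·x·y = 604, Σwᵢ·y = 72.)
det = 486·8 − 56² = 752.
a = (604·8 − 56·72)/752 = 50/47; b = (486·72 − 56·604)/752 = 73/47.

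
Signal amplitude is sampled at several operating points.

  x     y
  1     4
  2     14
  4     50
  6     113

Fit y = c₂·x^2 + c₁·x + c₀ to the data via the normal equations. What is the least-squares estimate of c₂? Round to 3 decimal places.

c₂ = 3.172

Normal-equation sums: Σx^2·x^2 = 1569, Σx^2·x = 289, Σx^2 = 57, Σx·x = 57, Σx = 13, Σ1 = 4.
Right-hand side: Σx^2·y = 4928, Σx·y = 910, Σy = 181.
Solving the 3×3 system (Gaussian elimination) gives c₂ = 2525/796, c₁ = -397/796, c₀ = 332/199.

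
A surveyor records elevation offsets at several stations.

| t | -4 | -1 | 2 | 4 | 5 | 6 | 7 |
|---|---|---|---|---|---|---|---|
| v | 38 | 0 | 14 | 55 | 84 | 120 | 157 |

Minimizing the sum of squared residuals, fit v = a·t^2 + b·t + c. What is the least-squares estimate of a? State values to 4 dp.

a = 2.9535

Normal-equation sums: Σt^2·t^2 = 4851, Σt^2·t = 691, Σt^2 = 147, Σt·t = 147, Σt = 19, Σ1 = 7.
For Aᵀv: Σt^2·v = 15657, Σt·v = 2335, Σv = 468.
Normal equations: [[4851, 691, 147]; [691, 147, 19]; [147, 19, 7]]·[a, b, c]ᵀ = [15657, 2335, 468]ᵀ.
Inverting the 3×3 Gram matrix, [a, b, c]ᵀ = [19517/6608, 2001/944, -1521/1652]ᵀ.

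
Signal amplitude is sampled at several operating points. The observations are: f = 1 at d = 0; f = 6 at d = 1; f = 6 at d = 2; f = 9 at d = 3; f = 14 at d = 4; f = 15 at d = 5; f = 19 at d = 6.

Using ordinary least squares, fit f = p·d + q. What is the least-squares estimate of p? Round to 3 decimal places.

With design matrix M, MᵀM = [[91, 21]; [21, 7]] and Mᵀf = [290, 70]ᵀ.
Δ = 91·7 − 21² = 196.
p = (290·7 − 21·70)/196 = 20/7; q = (91·70 − 21·290)/196 = 10/7.

p = 2.857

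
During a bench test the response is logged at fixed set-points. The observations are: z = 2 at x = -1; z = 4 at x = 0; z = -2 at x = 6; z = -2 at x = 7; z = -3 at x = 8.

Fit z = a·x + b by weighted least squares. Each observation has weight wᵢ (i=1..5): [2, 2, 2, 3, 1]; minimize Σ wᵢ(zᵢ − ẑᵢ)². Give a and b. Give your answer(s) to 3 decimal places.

a = -0.678, b = 2.544

The normal equations are: 285·a + 39·b = -94;  39·a + 10·b = -1.
(Σwᵢ·x·x = 285, Σwᵢ·x = 39, Σwᵢ·1 = 10, Σwᵢ·x·z = -94, Σwᵢ·z = -1.)
det = 285·10 − 39² = 1329.
a = ((-94)·10 − 39·(-1))/1329 = -901/1329; b = (285·(-1) − 39·(-94))/1329 = 1127/443.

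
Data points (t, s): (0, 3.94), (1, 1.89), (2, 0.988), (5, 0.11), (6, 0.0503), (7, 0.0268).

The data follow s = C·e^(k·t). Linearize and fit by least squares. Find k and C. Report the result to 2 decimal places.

Linearized form: ln s = k·t + ln C. From the 6 transformed points,
Σt = 21.0000, Σ(t)² = 115.0000, Σln s = -6.8207, Σt·ln s = -53.6979.
Equations: 115.0000·k + 21.0000·ln C = -53.6979;  21.0000·k + 6·ln C = -6.8207.
Slope k = (n·Σt·ln s − Σt·Σln s)/(n·Σ(t)² − (Σt)²) = (6·-53.6979 − 21.0000·-6.8207)/249.0000 = -0.71869; ln C = (Σln s − k·Σt)/n = 1.37862, so C = exp(1.37862) = 3.96942.

k = -0.72, C = 3.97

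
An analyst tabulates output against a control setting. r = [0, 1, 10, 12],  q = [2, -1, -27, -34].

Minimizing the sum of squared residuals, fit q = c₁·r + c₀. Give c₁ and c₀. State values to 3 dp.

AᵀA·[c₁, c₀]ᵀ = Aᵀq reads: 245·c₁ + 23·c₀ = -679;  23·c₁ + 4·c₀ = -60.
Δ = 245·4 − 23² = 451.
c₁ = ((-679)·4 − 23·(-60))/451 = -1336/451; c₀ = (245·(-60) − 23·(-679))/451 = 917/451.

c₁ = -2.962, c₀ = 2.033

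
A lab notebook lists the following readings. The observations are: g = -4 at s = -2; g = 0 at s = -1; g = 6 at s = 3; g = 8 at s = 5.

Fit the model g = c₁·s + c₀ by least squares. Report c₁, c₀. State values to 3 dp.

c₁ = 1.634, c₀ = 0.458

With design matrix X, XᵀX = [[39, 5]; [5, 4]] and Xᵀg = [66, 10]ᵀ.
det = 39·4 − 5² = 131.
c₁ = (66·4 − 5·10)/131 = 214/131; c₀ = (39·10 − 5·66)/131 = 60/131.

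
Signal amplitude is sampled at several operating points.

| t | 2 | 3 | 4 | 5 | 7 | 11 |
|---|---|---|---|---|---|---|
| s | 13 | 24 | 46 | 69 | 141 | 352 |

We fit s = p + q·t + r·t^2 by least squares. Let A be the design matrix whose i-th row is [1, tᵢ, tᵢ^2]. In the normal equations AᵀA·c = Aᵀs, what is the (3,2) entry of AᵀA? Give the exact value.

Row 3 ↔ basis t^2, column 2 ↔ basis t, so (AᵀA)_{3,2} = Σᵢ (t^2)·(t) = (4)·(2) + (9)·(3) + (16)·(4) + (25)·(5) + (49)·(7) + (121)·(11) = 1898.

1898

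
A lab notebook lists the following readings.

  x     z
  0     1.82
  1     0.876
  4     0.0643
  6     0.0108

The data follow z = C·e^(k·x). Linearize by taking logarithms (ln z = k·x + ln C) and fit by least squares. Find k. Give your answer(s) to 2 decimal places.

k = -0.86

With ln zᵢ as the transformed response and xᵢ as the regressor:
Σx = 11.0000, Σ(x)² = 53.0000, Σln z = -6.8060, Σx·ln z = -38.2784.
Equations: 53.0000·k + 11.0000·ln C = -38.2784;  11.0000·k + 4·ln C = -6.8060.
Δ = 53.0000·4 − (11.0000)² = 91.0000; k = (-38.2784·4 − 11.0000·-6.8060)/91.0000 = -0.85987, ln C = (53.0000·-6.8060 − 11.0000·-38.2784)/91.0000 = 0.66315.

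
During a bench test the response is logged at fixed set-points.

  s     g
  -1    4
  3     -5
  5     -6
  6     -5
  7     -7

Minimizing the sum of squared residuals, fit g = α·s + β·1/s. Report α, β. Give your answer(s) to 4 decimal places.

α = -0.9251, β = -3.3974

Compute the Gram sums: Σs·s = 120, Σs·1/s = 5, Σ1/s·1/s = 52889/44100.
For Xᵀg: Σs·g = -128, Σ1/s·g = -87/10.
So XᵀX·[α, β]ᵀ = Xᵀg: [[120, 5]; [5, 52889/44100]]·[α, β]ᵀ = [-128, -87/10]ᵀ.
Δ = 120·(52889/44100) − 5² = 87403/735.
α = ((-128)·(52889/44100) − 5·(-87/10))/(87403/735) = -2425721/2622090; β = (120·(-87/10) − 5·(-128))/(87403/735) = -296940/87403.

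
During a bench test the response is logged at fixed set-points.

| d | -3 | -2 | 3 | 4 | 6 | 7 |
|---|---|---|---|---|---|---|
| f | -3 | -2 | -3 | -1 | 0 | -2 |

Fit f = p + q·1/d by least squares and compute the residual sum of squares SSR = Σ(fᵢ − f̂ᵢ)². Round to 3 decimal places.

SSR = 6.269

With design matrix X, XᵀX = [[6, 5/84]; [5/84, 457/784]] and Xᵀf = [-11, 13/28]ᵀ.
Δ = 6·(457/784) − (5/84)² = 24653/7056.
p = ((-11)·(457/784) − (5/84)·(13/28))/(24653/7056) = -45438/24653; q = (6·(13/28) − (5/84)·(-11))/(24653/7056) = 24276/24653.
Residuals: -20429/24653, 8270/24653, -36613/24653, 14716/24653, 41392/24653, -7336/24653; SSR = 154542/24653.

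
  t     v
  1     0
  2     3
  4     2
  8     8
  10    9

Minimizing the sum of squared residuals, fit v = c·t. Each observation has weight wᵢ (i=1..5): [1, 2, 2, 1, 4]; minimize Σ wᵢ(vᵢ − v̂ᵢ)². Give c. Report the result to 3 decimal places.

c = 0.895

Sums needed: Σwᵢ·t·t = 505.
For MᵀWv: Σwᵢ·t·v = 452.
MᵀWM·[c]ᵀ = MᵀWv becomes [[505]]·[c]ᵀ = [452]ᵀ.
c = 452/505 = 0.89505.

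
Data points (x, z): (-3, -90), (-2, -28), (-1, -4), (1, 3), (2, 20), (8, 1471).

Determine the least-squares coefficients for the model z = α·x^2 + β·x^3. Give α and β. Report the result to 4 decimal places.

α = -0.9990, β = 2.9979

With design matrix A, AᵀA = [[4211, 32525]; [32525, 263003]] and Aᵀz = [93301, 755973]ᵀ.
det = 4211·263003 − 32525² = 49630008.
α = (93301·263003 − 32525·755973)/49630008 = -604621/605244; β = (4211·755973 − 32525·93301)/49630008 = 1814479/605244.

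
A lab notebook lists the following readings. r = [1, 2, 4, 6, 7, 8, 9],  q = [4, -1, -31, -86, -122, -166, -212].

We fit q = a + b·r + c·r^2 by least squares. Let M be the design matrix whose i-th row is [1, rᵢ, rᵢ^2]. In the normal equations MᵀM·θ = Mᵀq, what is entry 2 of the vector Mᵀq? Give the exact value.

-4728

Entry 2 ↔ basis r, so (Mᵀq)_{2} = Σᵢ (r)·qᵢ = (1)·(4) + (2)·(-1) + (4)·(-31) + (6)·(-86) + (7)·(-122) + (8)·(-166) + (9)·(-212) = -4728.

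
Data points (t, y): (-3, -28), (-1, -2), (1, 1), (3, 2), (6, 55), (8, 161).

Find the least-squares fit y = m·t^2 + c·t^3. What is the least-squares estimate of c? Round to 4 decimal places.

XᵀX·[m, c]ᵀ = Xᵀy reads: 5556·m + 40544·c = 12049;  40544·m + 310260·c = 95125.
Eliminating c: 310260·(row 1) − 40544·(row 2) gives 79988624·m = 310260·12049 − 40544·95125 = -118425260, so m = -29606315/19997156.
Then c = (95125 − 40544·(-29606315/19997156))/310260 = 9999961/19997156.

c = 0.5001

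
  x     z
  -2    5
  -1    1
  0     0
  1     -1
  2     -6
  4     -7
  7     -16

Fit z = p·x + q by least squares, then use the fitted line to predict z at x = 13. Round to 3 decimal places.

Forming AᵀA = [[75, 11]; [11, 7]] and Aᵀz = [-164, -24]ᵀ gives AᵀA·[p, q]ᵀ = Aᵀz.
Determinant 75·7 − 11² = 404.
p = ((-164)·7 − 11·(-24))/404 = -221/101; q = (75·(-24) − 11·(-164))/404 = 1/101.
At x = 13: ẑ = (-221/101)·(13) + (1/101)·(1) = -2872/101.

ẑ = -28.436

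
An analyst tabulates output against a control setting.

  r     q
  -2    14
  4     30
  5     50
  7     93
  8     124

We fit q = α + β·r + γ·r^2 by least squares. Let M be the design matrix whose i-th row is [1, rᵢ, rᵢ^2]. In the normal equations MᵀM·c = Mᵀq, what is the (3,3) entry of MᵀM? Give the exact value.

7394

Row 3 ↔ basis r^2, column 3 ↔ basis r^2, so (MᵀM)_{3,3} = Σᵢ (r^2)·(r^2) = (4)·(4) + (16)·(16) + (25)·(25) + (49)·(49) + (64)·(64) = 7394.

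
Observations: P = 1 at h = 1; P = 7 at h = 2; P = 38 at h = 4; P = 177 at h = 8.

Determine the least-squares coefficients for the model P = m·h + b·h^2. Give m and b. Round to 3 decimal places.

m = -2.862, b = 3.122

The normal system XᵀX·[m, b]ᵀ = XᵀP is [[85, 585]; [585, 4369]]·[m, b]ᵀ = [1583, 11965]ᵀ.
Determinant 85·4369 − 585² = 29140.
m = (1583·4369 − 585·11965)/29140 = -41699/14570; b = (85·11965 − 585·1583)/29140 = 9097/2914.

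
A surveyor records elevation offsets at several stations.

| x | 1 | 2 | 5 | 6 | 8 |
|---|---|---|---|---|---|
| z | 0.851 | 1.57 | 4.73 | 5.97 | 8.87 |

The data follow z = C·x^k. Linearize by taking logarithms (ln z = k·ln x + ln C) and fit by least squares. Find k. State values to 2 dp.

Let Y = ln z. Fitting Y = k·ln x + ln C by least squares:
Σln x = 6.1738, Σ(ln x)² = 10.6052, Σln z = 5.8131, Σln x·ln z = 10.5538.
Normal system: [[10.6052, 6.1738]; [6.1738, 5]]·[k, ln C]ᵀ = [10.5538, 5.8131]ᵀ.
Solving (det = 14.9105): k = 1.13210, ln C = -0.23525.

k = 1.13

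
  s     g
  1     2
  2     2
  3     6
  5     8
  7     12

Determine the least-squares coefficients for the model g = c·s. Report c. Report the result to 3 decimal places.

Setting ∂/∂c … = 0 gives: 88·c = 148.
(Σs·s = 88, Σs·g = 148.)
c = 148/88 = 1.68182.

c = 1.682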